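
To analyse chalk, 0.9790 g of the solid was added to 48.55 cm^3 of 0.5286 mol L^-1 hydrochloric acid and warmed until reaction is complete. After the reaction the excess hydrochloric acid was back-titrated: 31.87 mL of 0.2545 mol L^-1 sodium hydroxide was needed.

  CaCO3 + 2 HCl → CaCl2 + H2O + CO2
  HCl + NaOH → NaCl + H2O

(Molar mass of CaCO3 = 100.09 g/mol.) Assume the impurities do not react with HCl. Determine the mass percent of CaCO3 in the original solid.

n(HCl) added = 0.04855 × 0.5286 = 0.02566 mol
n(NaOH) used in back-titration = 0.03187 × 0.2545 = 8.111 × 10^-3 mol
n(HCl) left over = 8.111 × 10^-3 mol (1:1 ratio)
n(HCl) consumed by analyte = 0.02566 − 8.111 × 10^-3 = 0.01755 mol
From the 1:2 ratio, n(CaCO3) = 1/2 × 0.01755 = 8.776 × 10^-3 mol
mass of CaCO3 = 8.776 × 10^-3 × 100.09 = 0.8784 g
% CaCO3 = 0.8784 / 0.9790 × 100 = 89.73 %

89.73 %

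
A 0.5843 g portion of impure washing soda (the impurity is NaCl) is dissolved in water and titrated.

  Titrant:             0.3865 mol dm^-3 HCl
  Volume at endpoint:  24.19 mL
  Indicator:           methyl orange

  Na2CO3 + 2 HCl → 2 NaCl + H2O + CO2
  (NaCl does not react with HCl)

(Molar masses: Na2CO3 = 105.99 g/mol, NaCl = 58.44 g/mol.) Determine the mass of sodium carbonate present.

0.4955 g

n(HCl) = 0.02419 × 0.3865 = 9.349 × 10^-3 mol
Let x = n(Na2CO3), y = n(NaCl).
Titrant: 2x = 9.349 × 10^-3;  mass: 105.99x + 58.44y = 0.5843
Solving, x = 4.675 × 10^-3 mol, y = 1.520 × 10^-3 mol
mass of Na2CO3 = 4.675 × 10^-3 × 105.99 = 0.4955 g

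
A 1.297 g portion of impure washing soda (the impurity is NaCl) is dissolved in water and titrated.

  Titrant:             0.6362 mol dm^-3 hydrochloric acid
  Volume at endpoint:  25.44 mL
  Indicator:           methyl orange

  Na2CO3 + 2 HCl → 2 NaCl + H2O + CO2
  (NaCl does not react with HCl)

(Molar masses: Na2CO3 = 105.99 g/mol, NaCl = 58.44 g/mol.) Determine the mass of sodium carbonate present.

0.8577 g

n(HCl) = 0.02544 × 0.6362 = 0.01618 mol
Let x = n(Na2CO3), y = n(NaCl).
Titrant: 2x = 0.01618;  mass: 105.99x + 58.44y = 1.297
Solving, x = 8.092 × 10^-3 mol, y = 7.517 × 10^-3 mol
mass of Na2CO3 = 8.092 × 10^-3 × 105.99 = 0.8577 g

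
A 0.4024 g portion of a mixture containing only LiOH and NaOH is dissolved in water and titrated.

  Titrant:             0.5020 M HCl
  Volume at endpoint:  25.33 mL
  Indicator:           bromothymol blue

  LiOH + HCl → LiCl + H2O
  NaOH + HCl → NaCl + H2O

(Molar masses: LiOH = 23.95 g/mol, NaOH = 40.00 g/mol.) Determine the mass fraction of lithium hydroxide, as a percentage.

39.39 %

n(HCl) = 0.02533 × 0.5020 = 0.01272 mol
Let x = n(LiOH), y = n(NaOH).
Titrant: 1x + 1y = 0.01272;  mass: 23.95x + 40.00y = 0.4024
Solving, x = 6.618 × 10^-3 mol, y = 6.097 × 10^-3 mol
mass of LiOH = 6.618 × 10^-3 × 23.95 = 0.1585 g
% LiOH = 0.1585 / 0.4024 × 100 = 39.39 %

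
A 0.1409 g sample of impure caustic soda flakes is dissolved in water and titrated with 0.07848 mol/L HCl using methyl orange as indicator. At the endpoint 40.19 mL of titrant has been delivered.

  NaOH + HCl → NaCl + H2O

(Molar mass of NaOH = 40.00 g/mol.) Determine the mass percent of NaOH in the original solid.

n(HCl) = 0.04019 L × 0.07848 mol/L = 3.154 × 10^-3 mol
n(NaOH) = 3.154 × 10^-3 mol (1:1 ratio)
mass of NaOH = 3.154 × 10^-3 × 40.00 g/mol = 0.1262 g
% NaOH = 0.1262 / 0.1409 × 100 = 89.54 %

89.54 %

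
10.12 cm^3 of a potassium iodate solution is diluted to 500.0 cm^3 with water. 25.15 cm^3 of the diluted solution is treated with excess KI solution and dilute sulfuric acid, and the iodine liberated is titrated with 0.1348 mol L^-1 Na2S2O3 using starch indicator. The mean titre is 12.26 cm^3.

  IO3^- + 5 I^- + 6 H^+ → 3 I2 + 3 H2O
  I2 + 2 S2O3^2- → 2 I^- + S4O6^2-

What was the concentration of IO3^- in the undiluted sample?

0.5411 mol/L

n(S2O3^2-) = 0.01226 × 0.1348 = 1.653 × 10^-3 mol
n(I2) = n(S2O3^2-)/2 = 8.263 × 10^-4 mol
From the 1:3 ratio, n(IO3^-) in the aliquot = 1/3 × 8.263 × 10^-4 = 2.754 × 10^-4 mol
[IO3^-]_dilute = 2.754 × 10^-4 / 0.02515 = 0.01095 mol/L
[IO3^-]_original = 0.01095 × 500.0/10.12 = 0.5411 mol/L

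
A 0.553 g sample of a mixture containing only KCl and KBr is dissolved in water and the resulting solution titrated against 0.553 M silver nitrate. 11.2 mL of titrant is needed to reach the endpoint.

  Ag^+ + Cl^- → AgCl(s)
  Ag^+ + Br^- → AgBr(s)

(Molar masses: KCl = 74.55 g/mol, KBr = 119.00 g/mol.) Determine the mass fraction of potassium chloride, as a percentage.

n(AgNO3) = 0.0112 × 0.553 = 6.19 × 10^-3 mol
Let x = n(KCl), y = n(KBr).
Titrant: 1x + 1y = 6.19 × 10^-3;  mass: 74.55x + 119.00y = 0.553
Solving, x = 4.14 × 10^-3 mol, y = 2.05 × 10^-3 mol
mass of KCl = 4.14 × 10^-3 × 74.55 = 0.309 g
% KCl = 0.309 / 0.553 × 100 = 55.8 %

55.8 %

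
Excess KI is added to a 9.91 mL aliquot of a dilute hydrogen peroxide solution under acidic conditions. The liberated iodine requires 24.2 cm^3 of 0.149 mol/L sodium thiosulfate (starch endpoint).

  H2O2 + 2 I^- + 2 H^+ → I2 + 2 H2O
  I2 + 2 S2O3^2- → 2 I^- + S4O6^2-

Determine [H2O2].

0.182 mol/L

n(S2O3^2-) = 0.0242 × 0.149 = 3.61 × 10^-3 mol
n(I2) = n(S2O3^2-)/2 = 1.80 × 10^-3 mol
n(H2O2) in the aliquot = 1.80 × 10^-3 mol (1:1 ratio)
[H2O2] = 1.80 × 10^-3 / 0.00991 = 0.182 mol/L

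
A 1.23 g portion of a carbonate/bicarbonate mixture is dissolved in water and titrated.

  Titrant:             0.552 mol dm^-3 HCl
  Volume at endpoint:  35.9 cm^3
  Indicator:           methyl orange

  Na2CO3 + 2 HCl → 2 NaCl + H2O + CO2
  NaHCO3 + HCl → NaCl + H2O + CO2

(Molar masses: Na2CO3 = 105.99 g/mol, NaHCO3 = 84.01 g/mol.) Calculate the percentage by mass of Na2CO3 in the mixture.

n(HCl) = 0.0359 × 0.552 = 0.0198 mol
Let x = n(Na2CO3), y = n(NaHCO3).
Titrant: 2x + 1y = 0.0198;  mass: 105.99x + 84.01y = 1.23
Solving, x = 7.01 × 10^-3 mol, y = 5.80 × 10^-3 mol
mass of Na2CO3 = 7.01 × 10^-3 × 105.99 = 0.743 g
% Na2CO3 = 0.743 / 1.23 × 100 = 60.4 %

60.4 %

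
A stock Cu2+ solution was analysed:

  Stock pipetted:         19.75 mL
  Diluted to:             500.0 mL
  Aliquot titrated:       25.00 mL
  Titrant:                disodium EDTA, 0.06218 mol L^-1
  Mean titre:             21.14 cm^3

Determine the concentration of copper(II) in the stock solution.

Cu^2+ + EDTA^4- → [Cu(EDTA)]^2-
n(EDTA) = 0.02114 × 0.06218 = 1.314 × 10^-3 mol
n(Cu2+) in the aliquot = 1.314 × 10^-3 mol (1:1 ratio)
[Cu2+]_dilute = 1.314 × 10^-3 / 0.02500 = 0.05258 mol/L
Dilution factor = 500.0 / 19.75 = 25.32
[Cu2+]_stock = 0.05258 × 25.32 = 1.331 mol/L

1.331 mol/L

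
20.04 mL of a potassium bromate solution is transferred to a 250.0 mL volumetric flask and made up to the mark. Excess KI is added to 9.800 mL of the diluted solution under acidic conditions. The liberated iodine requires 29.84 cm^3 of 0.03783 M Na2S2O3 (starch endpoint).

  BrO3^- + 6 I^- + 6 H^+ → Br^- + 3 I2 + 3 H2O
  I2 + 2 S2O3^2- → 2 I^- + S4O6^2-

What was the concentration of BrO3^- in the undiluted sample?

0.2395 M

n(S2O3^2-) = 0.02984 × 0.03783 = 1.129 × 10^-3 mol
n(I2) = n(S2O3^2-)/2 = 5.644 × 10^-4 mol
From the 1:3 ratio, n(BrO3^-) in the aliquot = 1/3 × 5.644 × 10^-4 = 1.881 × 10^-4 mol
[BrO3^-]_dilute = 1.881 × 10^-4 / 0.009800 = 0.01920 mol/L
[BrO3^-]_original = 0.01920 × 250.0/20.04 = 0.2395 mol/L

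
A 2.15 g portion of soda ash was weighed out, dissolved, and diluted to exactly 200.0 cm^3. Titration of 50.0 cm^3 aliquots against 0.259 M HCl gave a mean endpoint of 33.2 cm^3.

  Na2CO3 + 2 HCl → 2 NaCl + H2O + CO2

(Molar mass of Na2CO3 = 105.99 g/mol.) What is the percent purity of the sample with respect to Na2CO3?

84.8 %

n(HCl) per titration = 0.0332 × 0.259 = 8.60 × 10^-3 mol
From the 1:2 ratio, n(Na2CO3) in each aliquot = 1/2 × 8.60 × 10^-3 = 4.30 × 10^-3 mol
n(Na2CO3) in the whole flask = 4.30 × 10^-3 × 200.0/50.0 = 0.0172 mol
mass of Na2CO3 = 0.0172 × 105.99 = 1.82 g
% Na2CO3 = 1.82 / 2.15 × 100 = 84.8 %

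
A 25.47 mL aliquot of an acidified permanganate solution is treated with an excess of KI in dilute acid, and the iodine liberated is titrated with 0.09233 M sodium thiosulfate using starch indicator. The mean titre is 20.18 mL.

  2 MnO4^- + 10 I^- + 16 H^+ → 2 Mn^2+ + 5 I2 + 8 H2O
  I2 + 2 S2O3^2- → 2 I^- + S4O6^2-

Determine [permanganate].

0.01463 M

n(S2O3^2-) = 0.02018 × 0.09233 = 1.863 × 10^-3 mol
n(I2) = n(S2O3^2-)/2 = 9.316 × 10^-4 mol
From the 2:5 ratio, n(MnO4^-) in the aliquot = 2/5 × 9.316 × 10^-4 = 3.726 × 10^-4 mol
[MnO4^-] = 3.726 × 10^-4 / 0.02547 = 0.01463 mol/L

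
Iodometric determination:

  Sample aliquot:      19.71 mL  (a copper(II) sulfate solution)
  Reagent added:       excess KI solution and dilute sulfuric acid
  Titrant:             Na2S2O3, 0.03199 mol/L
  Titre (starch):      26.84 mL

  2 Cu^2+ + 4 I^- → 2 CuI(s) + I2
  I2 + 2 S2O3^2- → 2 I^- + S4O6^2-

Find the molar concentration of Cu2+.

n(S2O3^2-) = 0.02684 × 0.03199 = 8.586 × 10^-4 mol
n(I2) = n(S2O3^2-)/2 = 4.293 × 10^-4 mol
From the 2:1 ratio, n(Cu2+) in the aliquot = 2/1 × 4.293 × 10^-4 = 8.586 × 10^-4 mol
[Cu2+] = 8.586 × 10^-4 / 0.01971 = 0.04356 mol/L

0.04356 mol/L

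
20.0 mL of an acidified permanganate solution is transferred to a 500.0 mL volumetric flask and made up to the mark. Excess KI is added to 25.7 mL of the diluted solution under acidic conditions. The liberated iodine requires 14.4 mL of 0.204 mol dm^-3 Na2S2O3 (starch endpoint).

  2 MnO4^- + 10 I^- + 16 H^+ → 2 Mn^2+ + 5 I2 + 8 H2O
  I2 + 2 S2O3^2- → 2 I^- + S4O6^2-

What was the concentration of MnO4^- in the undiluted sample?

n(S2O3^2-) = 0.0144 × 0.204 = 2.94 × 10^-3 mol
n(I2) = n(S2O3^2-)/2 = 1.47 × 10^-3 mol
From the 2:5 ratio, n(MnO4^-) in the aliquot = 2/5 × 1.47 × 10^-3 = 5.88 × 10^-4 mol
[MnO4^-]_dilute = 5.88 × 10^-4 / 0.0257 = 0.0229 mol/L
[MnO4^-]_original = 0.0229 × 500.0/20.0 = 0.572 mol/L

0.572 mol/L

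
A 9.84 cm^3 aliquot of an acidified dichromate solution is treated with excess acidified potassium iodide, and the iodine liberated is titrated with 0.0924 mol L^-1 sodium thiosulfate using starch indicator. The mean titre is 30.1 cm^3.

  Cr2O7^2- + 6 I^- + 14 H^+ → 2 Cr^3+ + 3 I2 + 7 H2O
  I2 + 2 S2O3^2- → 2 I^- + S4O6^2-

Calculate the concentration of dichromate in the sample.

n(S2O3^2-) = 0.0301 × 0.0924 = 2.78 × 10^-3 mol
n(I2) = n(S2O3^2-)/2 = 1.39 × 10^-3 mol
From the 1:3 ratio, n(Cr2O7^2-) in the aliquot = 1/3 × 1.39 × 10^-3 = 4.64 × 10^-4 mol
[Cr2O7^2-] = 4.64 × 10^-4 / 0.00984 = 0.0471 mol/L

0.0471 mol/L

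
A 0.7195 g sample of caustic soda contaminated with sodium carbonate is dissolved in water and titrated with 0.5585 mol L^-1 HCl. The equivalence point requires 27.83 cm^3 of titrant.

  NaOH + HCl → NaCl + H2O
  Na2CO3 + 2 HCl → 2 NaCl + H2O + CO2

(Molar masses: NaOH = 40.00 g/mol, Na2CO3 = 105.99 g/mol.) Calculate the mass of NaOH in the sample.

0.3208 g

n(HCl) = 0.02783 × 0.5585 = 0.01554 mol
Let x = n(NaOH), y = n(Na2CO3).
Titrant: 1x + 2y = 0.01554;  mass: 40.00x + 105.99y = 0.7195
Solving, x = 8.019 × 10^-3 mol, y = 3.762 × 10^-3 mol
mass of NaOH = 8.019 × 10^-3 × 40.00 = 0.3208 g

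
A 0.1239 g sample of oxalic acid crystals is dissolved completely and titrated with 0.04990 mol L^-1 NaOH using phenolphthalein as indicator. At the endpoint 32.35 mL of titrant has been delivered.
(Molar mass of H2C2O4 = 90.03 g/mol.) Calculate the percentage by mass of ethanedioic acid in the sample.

H2C2O4 + 2 NaOH → Na2C2O4 + 2 H2O
n(NaOH) = 0.03235 L × 0.04990 mol/L = 1.614 × 10^-3 mol
From the 1:2 ratio, n(H2C2O4) = 1/2 × 1.614 × 10^-3 = 8.071 × 10^-4 mol
mass of H2C2O4 = 8.071 × 10^-4 × 90.03 g/mol = 0.07267 g
% H2C2O4 = 0.07267 / 0.1239 × 100 = 58.65 %

58.65 %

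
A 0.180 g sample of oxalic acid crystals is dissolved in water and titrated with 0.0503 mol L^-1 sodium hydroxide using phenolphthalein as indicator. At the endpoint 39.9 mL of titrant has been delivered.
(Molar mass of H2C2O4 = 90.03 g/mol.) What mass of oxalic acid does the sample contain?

0.0903 g

H2C2O4 + 2 NaOH → Na2C2O4 + 2 H2O
n(NaOH) = 0.0399 L × 0.0503 mol/L = 2.01 × 10^-3 mol
From the 1:2 ratio, n(H2C2O4) = 1/2 × 2.01 × 10^-3 = 1.00 × 10^-3 mol
mass of H2C2O4 = 1.00 × 10^-3 × 90.03 g/mol = 0.0903 g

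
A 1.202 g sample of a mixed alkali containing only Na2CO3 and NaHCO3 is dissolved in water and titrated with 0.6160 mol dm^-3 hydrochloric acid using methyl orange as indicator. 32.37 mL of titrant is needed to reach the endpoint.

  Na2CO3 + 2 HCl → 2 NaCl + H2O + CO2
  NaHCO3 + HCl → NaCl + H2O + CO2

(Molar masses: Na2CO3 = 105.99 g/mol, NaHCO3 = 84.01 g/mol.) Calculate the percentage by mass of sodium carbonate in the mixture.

n(HCl) = 0.03237 × 0.6160 = 0.01994 mol
Let x = n(Na2CO3), y = n(NaHCO3).
Titrant: 2x + 1y = 0.01994;  mass: 105.99x + 84.01y = 1.202
Solving, x = 7.628 × 10^-3 mol, y = 4.684 × 10^-3 mol
mass of Na2CO3 = 7.628 × 10^-3 × 105.99 = 0.8085 g
% Na2CO3 = 0.8085 / 1.202 × 100 = 67.26 %

67.26 %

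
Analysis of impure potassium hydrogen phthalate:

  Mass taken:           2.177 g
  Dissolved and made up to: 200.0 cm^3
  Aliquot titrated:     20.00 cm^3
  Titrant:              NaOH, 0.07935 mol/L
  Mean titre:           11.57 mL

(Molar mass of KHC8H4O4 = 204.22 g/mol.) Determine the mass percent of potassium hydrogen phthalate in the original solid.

KHC8H4O4 + NaOH → KNaC8H4O4 + H2O
n(NaOH) per titration = 0.01157 × 0.07935 = 9.181 × 10^-4 mol
n(KHC8H4O4) in each aliquot = 9.181 × 10^-4 mol (1:1 ratio)
n(KHC8H4O4) in the whole flask = 9.181 × 10^-4 × 200.0/20.00 = 9.181 × 10^-3 mol
mass of KHC8H4O4 = 9.181 × 10^-3 × 204.22 = 1.875 g
% KHC8H4O4 = 1.875 / 2.177 × 100 = 86.12 %

86.12 %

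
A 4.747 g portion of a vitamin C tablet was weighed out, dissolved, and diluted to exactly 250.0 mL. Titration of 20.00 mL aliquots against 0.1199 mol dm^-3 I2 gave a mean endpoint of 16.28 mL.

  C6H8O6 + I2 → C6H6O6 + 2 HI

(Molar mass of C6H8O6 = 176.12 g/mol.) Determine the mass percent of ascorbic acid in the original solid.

n(I2) per titration = 0.01628 × 0.1199 = 1.952 × 10^-3 mol
n(C6H8O6) in each aliquot = 1.952 × 10^-3 mol (1:1 ratio)
n(C6H8O6) in the whole flask = 1.952 × 10^-3 × 250.0/20.00 = 0.02440 mol
mass of C6H8O6 = 0.02440 × 176.12 = 4.297 g
% C6H8O6 = 4.297 / 4.747 × 100 = 90.53 %

90.53 %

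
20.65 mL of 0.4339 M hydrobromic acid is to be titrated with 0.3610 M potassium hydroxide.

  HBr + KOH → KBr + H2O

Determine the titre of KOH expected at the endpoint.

24.82 mL

n(HBr) = 0.02065 L × 0.4339 mol/L = 8.960 × 10^-3 mol
n(KOH) = 8.960 × 10^-3 mol (1:1 stoichiometry)
V(KOH) = 8.960 × 10^-3 mol / 0.3610 mol/L = 0.02482 L = 24.82 mL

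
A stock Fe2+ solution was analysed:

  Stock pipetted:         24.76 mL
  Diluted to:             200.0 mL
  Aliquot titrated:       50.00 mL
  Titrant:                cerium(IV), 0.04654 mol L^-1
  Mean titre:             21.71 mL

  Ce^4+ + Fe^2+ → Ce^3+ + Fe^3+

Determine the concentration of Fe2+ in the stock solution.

n(Ce4+) = 0.02171 × 0.04654 = 1.010 × 10^-3 mol
n(Fe2+) in the aliquot = 1.010 × 10^-3 mol (1:1 ratio)
[Fe2+]_dilute = 1.010 × 10^-3 / 0.05000 = 0.02021 mol/L
Dilution factor = 200.0 / 24.76 = 8.078
[Fe2+]_stock = 0.02021 × 8.078 = 0.1632 mol/L

0.1632 mol/L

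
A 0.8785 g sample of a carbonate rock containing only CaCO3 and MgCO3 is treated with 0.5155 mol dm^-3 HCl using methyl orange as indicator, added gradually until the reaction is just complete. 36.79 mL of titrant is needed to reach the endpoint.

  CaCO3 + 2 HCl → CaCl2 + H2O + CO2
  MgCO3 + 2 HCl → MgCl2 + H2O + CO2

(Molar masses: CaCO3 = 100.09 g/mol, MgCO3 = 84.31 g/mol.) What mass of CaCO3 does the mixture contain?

n(HCl) = 0.03679 × 0.5155 = 0.01897 mol
Let x = n(CaCO3), y = n(MgCO3).
Titrant: 2x + 2y = 0.01897;  mass: 100.09x + 84.31y = 0.8785
Solving, x = 5.008 × 10^-3 mol, y = 4.475 × 10^-3 mol
mass of CaCO3 = 5.008 × 10^-3 × 100.09 = 0.5012 g

0.5012 g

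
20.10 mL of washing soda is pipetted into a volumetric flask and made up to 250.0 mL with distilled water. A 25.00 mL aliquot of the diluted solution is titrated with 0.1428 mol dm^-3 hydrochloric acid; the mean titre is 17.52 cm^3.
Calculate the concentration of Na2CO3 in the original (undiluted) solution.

Na2CO3 + 2 HCl → 2 NaCl + H2O + CO2
n(HCl) = 0.01752 × 0.1428 = 2.502 × 10^-3 mol
From the 1:2 ratio, n(Na2CO3) in the aliquot = 1/2 × 2.502 × 10^-3 = 1.251 × 10^-3 mol
[Na2CO3]_dilute = 1.251 × 10^-3 / 0.02500 = 0.05004 mol/L
Dilution factor = 250.0 / 20.10 = 12.44
[Na2CO3]_stock = 0.05004 × 12.44 = 0.6224 mol/L

0.6224 mol/L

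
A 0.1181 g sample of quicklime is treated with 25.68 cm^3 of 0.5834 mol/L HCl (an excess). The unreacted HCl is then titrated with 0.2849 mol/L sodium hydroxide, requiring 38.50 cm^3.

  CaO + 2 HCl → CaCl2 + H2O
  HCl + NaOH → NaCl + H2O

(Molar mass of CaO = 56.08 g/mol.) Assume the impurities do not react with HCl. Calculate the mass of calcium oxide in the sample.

0.1125 g

n(HCl) added = 0.02568 × 0.5834 = 0.01498 mol
n(NaOH) used in back-titration = 0.03850 × 0.2849 = 0.01097 mol
n(HCl) left over = 0.01097 mol (1:1 ratio)
n(HCl) consumed by analyte = 0.01498 − 0.01097 = 4.013 × 10^-3 mol
From the 1:2 ratio, n(CaO) = 1/2 × 4.013 × 10^-3 = 2.007 × 10^-3 mol
mass of CaO = 2.007 × 10^-3 × 56.08 = 0.1125 g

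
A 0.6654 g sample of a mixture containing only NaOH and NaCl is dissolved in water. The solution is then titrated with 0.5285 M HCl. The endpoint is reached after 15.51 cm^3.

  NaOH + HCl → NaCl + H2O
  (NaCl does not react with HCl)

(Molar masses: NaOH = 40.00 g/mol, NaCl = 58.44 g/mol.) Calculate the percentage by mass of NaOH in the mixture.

n(HCl) = 0.01551 × 0.5285 = 8.197 × 10^-3 mol
Let x = n(NaOH), y = n(NaCl).
Titrant: 1x = 8.197 × 10^-3;  mass: 40.00x + 58.44y = 0.6654
Solving, x = 8.197 × 10^-3 mol, y = 5.775 × 10^-3 mol
mass of NaOH = 8.197 × 10^-3 × 40.00 = 0.3279 g
% NaOH = 0.3279 / 0.6654 × 100 = 49.28 %

49.28 %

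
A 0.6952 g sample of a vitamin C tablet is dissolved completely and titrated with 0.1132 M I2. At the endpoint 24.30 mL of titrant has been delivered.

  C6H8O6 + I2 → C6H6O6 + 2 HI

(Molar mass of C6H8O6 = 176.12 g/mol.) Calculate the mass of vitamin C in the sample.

n(I2) = 0.02430 L × 0.1132 mol/L = 2.751 × 10^-3 mol
n(C6H8O6) = 2.751 × 10^-3 mol (1:1 ratio)
mass of C6H8O6 = 2.751 × 10^-3 × 176.12 g/mol = 0.4845 g

0.4845 g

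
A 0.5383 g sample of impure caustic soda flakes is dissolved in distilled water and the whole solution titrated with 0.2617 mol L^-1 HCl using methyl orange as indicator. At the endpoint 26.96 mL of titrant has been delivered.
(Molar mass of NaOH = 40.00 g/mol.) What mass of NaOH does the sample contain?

NaOH + HCl → NaCl + H2O
n(HCl) = 0.02696 L × 0.2617 mol/L = 7.055 × 10^-3 mol
n(NaOH) = 7.055 × 10^-3 mol (1:1 ratio)
mass of NaOH = 7.055 × 10^-3 × 40.00 g/mol = 0.2822 g

0.2822 g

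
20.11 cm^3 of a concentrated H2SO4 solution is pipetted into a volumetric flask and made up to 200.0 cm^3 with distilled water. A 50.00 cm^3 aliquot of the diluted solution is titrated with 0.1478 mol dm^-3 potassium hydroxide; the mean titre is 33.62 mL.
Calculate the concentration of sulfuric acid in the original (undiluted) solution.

H2SO4 + 2 KOH → K2SO4 + 2 H2O
n(KOH) = 0.03362 × 0.1478 = 4.969 × 10^-3 mol
From the 1:2 ratio, n(H2SO4) in the aliquot = 1/2 × 4.969 × 10^-3 = 2.485 × 10^-3 mol
[H2SO4]_dilute = 2.485 × 10^-3 / 0.05000 = 0.04969 mol/L
Dilution factor = 200.0 / 20.11 = 9.945
[H2SO4]_stock = 0.04969 × 9.945 = 0.4942 mol/L

0.4942 mol/L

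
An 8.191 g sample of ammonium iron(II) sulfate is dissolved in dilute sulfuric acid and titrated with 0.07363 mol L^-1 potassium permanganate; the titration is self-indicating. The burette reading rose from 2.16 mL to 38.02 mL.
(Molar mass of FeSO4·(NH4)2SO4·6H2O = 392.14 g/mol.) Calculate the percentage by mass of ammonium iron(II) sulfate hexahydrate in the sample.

MnO4^- + 5 Fe^2+ + 8 H^+ → Mn^2+ + 5 Fe^3+ + 4 H2O
n(KMnO4) = 0.03586 L × 0.07363 mol/L = 2.640 × 10^-3 mol
From the 5:1 ratio, n(FeSO4·(NH4)2SO4·6H2O) = 5/1 × 2.640 × 10^-3 = 0.01320 mol
mass of FeSO4·(NH4)2SO4·6H2O = 0.01320 × 392.14 g/mol = 5.177 g
% FeSO4·(NH4)2SO4·6H2O = 5.177 / 8.191 × 100 = 63.20 %

63.20 %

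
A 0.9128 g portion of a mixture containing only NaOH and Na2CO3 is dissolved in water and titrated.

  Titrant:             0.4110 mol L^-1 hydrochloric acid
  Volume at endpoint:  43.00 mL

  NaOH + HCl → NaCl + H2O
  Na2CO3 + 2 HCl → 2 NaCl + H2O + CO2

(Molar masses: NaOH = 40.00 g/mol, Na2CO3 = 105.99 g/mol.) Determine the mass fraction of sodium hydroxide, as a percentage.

8.019 %

n(HCl) = 0.04300 × 0.4110 = 0.01767 mol
Let x = n(NaOH), y = n(Na2CO3).
Titrant: 1x + 2y = 0.01767;  mass: 40.00x + 105.99y = 0.9128
Solving, x = 1.830 × 10^-3 mol, y = 7.922 × 10^-3 mol
mass of NaOH = 1.830 × 10^-3 × 40.00 = 0.07320 g
% NaOH = 0.07320 / 0.9128 × 100 = 8.019 %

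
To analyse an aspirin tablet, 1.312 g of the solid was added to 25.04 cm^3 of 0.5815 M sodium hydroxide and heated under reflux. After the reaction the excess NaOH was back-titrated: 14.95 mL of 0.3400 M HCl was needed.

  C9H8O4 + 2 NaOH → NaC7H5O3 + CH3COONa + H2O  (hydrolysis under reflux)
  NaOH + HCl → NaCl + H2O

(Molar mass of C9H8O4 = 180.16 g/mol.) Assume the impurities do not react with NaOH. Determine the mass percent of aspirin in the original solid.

n(NaOH) added = 0.02504 × 0.5815 = 0.01456 mol
n(HCl) used in back-titration = 0.01495 × 0.3400 = 5.083 × 10^-3 mol
n(NaOH) left over = 5.083 × 10^-3 mol (1:1 ratio)
n(NaOH) consumed by analyte = 0.01456 − 5.083 × 10^-3 = 9.478 × 10^-3 mol
From the 1:2 ratio, n(C9H8O4) = 1/2 × 9.478 × 10^-3 = 4.739 × 10^-3 mol
mass of C9H8O4 = 4.739 × 10^-3 × 180.16 = 0.8538 g
% C9H8O4 = 0.8538 / 1.312 × 100 = 65.07 %

65.07 %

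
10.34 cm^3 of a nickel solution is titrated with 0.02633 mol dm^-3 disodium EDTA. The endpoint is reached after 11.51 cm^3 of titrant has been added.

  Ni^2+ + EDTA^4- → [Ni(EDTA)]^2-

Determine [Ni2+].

0.02931 mol/L

n(EDTA) = 0.01151 L × 0.02633 mol/L = 3.031 × 10^-4 mol
n(Ni2+) = 3.031 × 10^-4 mol (1:1 mole ratio)
[Ni2+] = 3.031 × 10^-4 mol / 0.01034 L = 0.02931 mol/L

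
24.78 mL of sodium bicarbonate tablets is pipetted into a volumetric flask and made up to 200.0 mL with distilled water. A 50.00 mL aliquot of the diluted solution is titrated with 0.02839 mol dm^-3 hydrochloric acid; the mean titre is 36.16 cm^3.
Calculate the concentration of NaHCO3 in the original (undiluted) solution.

NaHCO3 + HCl → NaCl + H2O + CO2
n(HCl) = 0.03616 × 0.02839 = 1.027 × 10^-3 mol
n(NaHCO3) in the aliquot = 1.027 × 10^-3 mol (1:1 ratio)
[NaHCO3]_dilute = 1.027 × 10^-3 / 0.05000 = 0.02053 mol/L
Dilution factor = 200.0 / 24.78 = 8.071
[NaHCO3]_stock = 0.02053 × 8.071 = 0.1657 mol/L

0.1657 mol/L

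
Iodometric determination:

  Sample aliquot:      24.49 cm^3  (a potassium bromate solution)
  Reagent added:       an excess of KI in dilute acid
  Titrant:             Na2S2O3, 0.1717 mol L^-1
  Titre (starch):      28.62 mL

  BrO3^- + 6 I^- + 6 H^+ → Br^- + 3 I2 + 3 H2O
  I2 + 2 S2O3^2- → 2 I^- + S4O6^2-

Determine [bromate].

0.03344 mol/L

n(S2O3^2-) = 0.02862 × 0.1717 = 4.914 × 10^-3 mol
n(I2) = n(S2O3^2-)/2 = 2.457 × 10^-3 mol
From the 1:3 ratio, n(BrO3^-) in the aliquot = 1/3 × 2.457 × 10^-3 = 8.190 × 10^-4 mol
[BrO3^-] = 8.190 × 10^-4 / 0.02449 = 0.03344 mol/L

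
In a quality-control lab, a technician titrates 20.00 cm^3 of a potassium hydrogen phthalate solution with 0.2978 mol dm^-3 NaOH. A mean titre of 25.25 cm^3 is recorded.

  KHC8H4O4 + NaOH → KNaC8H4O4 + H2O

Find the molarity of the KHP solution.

n(NaOH) = 0.02525 L × 0.2978 mol/L = 7.519 × 10^-3 mol
n(KHC8H4O4) = 7.519 × 10^-3 mol (1:1 mole ratio)
[KHC8H4O4] = 7.519 × 10^-3 mol / 0.02000 L = 0.3760 mol/L

0.3760 mol/L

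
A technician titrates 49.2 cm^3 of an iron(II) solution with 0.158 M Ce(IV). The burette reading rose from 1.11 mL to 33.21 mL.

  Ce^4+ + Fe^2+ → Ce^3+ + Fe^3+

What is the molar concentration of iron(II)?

n(Ce4+) = 0.0321 L × 0.158 mol/L = 5.07 × 10^-3 mol
n(Fe2+) = 5.07 × 10^-3 mol (1:1 mole ratio)
[Fe2+] = 5.07 × 10^-3 mol / 0.0492 L = 0.103 mol/L

0.103 M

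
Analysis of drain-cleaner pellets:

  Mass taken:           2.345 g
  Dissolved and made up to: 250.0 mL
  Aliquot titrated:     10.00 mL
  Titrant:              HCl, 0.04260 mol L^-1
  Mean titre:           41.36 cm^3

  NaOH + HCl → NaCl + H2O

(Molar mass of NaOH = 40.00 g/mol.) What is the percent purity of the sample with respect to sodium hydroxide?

75.14 %

n(HCl) per titration = 0.04136 × 0.04260 = 1.762 × 10^-3 mol
n(NaOH) in each aliquot = 1.762 × 10^-3 mol (1:1 ratio)
n(NaOH) in the whole flask = 1.762 × 10^-3 × 250.0/10.00 = 0.04405 mol
mass of NaOH = 0.04405 × 40.00 = 1.762 g
% NaOH = 1.762 / 2.345 × 100 = 75.14 %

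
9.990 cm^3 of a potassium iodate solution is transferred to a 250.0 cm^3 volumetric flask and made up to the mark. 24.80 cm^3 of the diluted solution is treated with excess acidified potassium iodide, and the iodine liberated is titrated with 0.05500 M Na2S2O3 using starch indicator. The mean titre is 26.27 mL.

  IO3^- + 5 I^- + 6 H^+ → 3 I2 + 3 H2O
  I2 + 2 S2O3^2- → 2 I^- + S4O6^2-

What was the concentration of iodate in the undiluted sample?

0.2430 M

n(S2O3^2-) = 0.02627 × 0.05500 = 1.445 × 10^-3 mol
n(I2) = n(S2O3^2-)/2 = 7.224 × 10^-4 mol
From the 1:3 ratio, n(IO3^-) in the aliquot = 1/3 × 7.224 × 10^-4 = 2.408 × 10^-4 mol
[IO3^-]_dilute = 2.408 × 10^-4 / 0.02480 = 0.009710 mol/L
[IO3^-]_original = 0.009710 × 250.0/9.990 = 0.2430 mol/L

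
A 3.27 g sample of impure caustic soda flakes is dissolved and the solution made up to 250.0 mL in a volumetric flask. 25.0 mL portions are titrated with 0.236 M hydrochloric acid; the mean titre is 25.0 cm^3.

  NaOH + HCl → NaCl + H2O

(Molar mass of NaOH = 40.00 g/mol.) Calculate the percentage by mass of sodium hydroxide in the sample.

n(HCl) per titration = 0.0250 × 0.236 = 5.90 × 10^-3 mol
n(NaOH) in each aliquot = 5.90 × 10^-3 mol (1:1 ratio)
n(NaOH) in the whole flask = 5.90 × 10^-3 × 250.0/25.0 = 0.0590 mol
mass of NaOH = 0.0590 × 40.00 = 2.36 g
% NaOH = 2.36 / 3.27 × 100 = 72.2 %

72.2 %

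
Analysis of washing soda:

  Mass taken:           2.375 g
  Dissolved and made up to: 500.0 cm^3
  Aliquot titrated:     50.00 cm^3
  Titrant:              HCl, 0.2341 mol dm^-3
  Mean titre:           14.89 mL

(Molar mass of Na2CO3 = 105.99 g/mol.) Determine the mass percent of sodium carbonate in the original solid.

Na2CO3 + 2 HCl → 2 NaCl + H2O + CO2
n(HCl) per titration = 0.01489 × 0.2341 = 3.486 × 10^-3 mol
From the 1:2 ratio, n(Na2CO3) in each aliquot = 1/2 × 3.486 × 10^-3 = 1.743 × 10^-3 mol
n(Na2CO3) in the whole flask = 1.743 × 10^-3 × 500.0/50.00 = 0.01743 mol
mass of Na2CO3 = 0.01743 × 105.99 = 1.847 g
% Na2CO3 = 1.847 / 2.375 × 100 = 77.78 %

77.78 %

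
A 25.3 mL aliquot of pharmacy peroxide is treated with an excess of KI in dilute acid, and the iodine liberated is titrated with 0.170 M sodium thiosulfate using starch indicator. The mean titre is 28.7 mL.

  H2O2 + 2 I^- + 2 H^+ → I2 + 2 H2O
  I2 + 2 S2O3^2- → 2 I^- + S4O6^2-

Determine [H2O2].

n(S2O3^2-) = 0.0287 × 0.170 = 4.88 × 10^-3 mol
n(I2) = n(S2O3^2-)/2 = 2.44 × 10^-3 mol
n(H2O2) in the aliquot = 2.44 × 10^-3 mol (1:1 ratio)
[H2O2] = 2.44 × 10^-3 / 0.0253 = 0.0964 mol/L

0.0964 M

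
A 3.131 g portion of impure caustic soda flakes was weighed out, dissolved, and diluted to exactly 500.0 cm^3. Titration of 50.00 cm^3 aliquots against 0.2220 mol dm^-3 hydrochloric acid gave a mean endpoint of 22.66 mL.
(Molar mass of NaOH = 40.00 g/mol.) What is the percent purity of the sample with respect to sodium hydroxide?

NaOH + HCl → NaCl + H2O
n(HCl) per titration = 0.02266 × 0.2220 = 5.031 × 10^-3 mol
n(NaOH) in each aliquot = 5.031 × 10^-3 mol (1:1 ratio)
n(NaOH) in the whole flask = 5.031 × 10^-3 × 500.0/50.00 = 0.05031 mol
mass of NaOH = 0.05031 × 40.00 = 2.012 g
% NaOH = 2.012 / 3.131 × 100 = 64.27 %

64.27 %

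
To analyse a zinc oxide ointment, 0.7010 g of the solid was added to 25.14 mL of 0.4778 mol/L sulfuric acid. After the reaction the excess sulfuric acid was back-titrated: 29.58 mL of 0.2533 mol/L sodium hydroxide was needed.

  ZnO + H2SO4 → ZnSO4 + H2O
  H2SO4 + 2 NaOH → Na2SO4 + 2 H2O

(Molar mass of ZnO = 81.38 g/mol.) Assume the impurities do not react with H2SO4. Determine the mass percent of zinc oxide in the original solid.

95.96 %

n(H2SO4) added = 0.02514 × 0.4778 = 0.01201 mol
n(NaOH) used in back-titration = 0.02958 × 0.2533 = 7.493 × 10^-3 mol
From the 1:2 ratio, n(H2SO4) left over = 1/2 × 7.493 × 10^-3 = 3.746 × 10^-3 mol
n(H2SO4) consumed by analyte = 0.01201 − 3.746 × 10^-3 = 8.266 × 10^-3 mol
n(ZnO) = 8.266 × 10^-3 mol (1:1 ratio)
mass of ZnO = 8.266 × 10^-3 × 81.38 = 0.6727 g
% ZnO = 0.6727 / 0.7010 × 100 = 95.96 %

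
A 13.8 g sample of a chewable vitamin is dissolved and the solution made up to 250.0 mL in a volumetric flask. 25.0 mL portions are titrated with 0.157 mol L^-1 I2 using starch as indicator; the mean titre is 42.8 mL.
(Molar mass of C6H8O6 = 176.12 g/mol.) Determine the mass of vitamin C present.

C6H8O6 + I2 → C6H6O6 + 2 HI
n(I2) per titration = 0.0428 × 0.157 = 6.72 × 10^-3 mol
n(C6H8O6) in each aliquot = 6.72 × 10^-3 mol (1:1 ratio)
n(C6H8O6) in the whole flask = 6.72 × 10^-3 × 250.0/25.0 = 0.0672 mol
mass of C6H8O6 = 0.0672 × 176.12 = 11.8 g

11.8 g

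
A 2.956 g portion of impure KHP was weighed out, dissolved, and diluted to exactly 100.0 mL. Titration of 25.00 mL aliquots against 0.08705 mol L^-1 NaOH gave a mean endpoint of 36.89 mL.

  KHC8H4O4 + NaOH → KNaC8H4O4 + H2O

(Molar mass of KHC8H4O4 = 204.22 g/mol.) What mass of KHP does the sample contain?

2.623 g

n(NaOH) per titration = 0.03689 × 0.08705 = 3.211 × 10^-3 mol
n(KHC8H4O4) in each aliquot = 3.211 × 10^-3 mol (1:1 ratio)
n(KHC8H4O4) in the whole flask = 3.211 × 10^-3 × 100.0/25.00 = 0.01285 mol
mass of KHC8H4O4 = 0.01285 × 204.22 = 2.623 g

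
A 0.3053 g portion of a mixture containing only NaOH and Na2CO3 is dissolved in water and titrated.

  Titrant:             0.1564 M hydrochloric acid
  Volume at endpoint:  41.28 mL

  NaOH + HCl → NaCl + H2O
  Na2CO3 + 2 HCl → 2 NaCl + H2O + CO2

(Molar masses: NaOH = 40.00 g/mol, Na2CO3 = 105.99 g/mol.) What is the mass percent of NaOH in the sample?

n(HCl) = 0.04128 × 0.1564 = 6.456 × 10^-3 mol
Let x = n(NaOH), y = n(Na2CO3).
Titrant: 1x + 2y = 6.456 × 10^-3;  mass: 40.00x + 105.99y = 0.3053
Solving, x = 2.835 × 10^-3 mol, y = 1.810 × 10^-3 mol
mass of NaOH = 2.835 × 10^-3 × 40.00 = 0.1134 g
% NaOH = 0.1134 / 0.3053 × 100 = 37.15 %

37.15 %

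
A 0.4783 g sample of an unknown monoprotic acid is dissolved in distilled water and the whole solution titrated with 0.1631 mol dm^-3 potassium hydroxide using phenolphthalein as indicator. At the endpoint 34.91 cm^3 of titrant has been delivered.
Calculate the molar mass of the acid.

n(KOH) = 0.03491 L × 0.1631 mol/L = 5.694 × 10^-3 mol
n(HA) = 5.694 × 10^-3 mol (1:1 ratio)
M = m / n = 0.4783 g / 5.694 × 10^-3 mol = 84.00 g/mol

84.00 g/mol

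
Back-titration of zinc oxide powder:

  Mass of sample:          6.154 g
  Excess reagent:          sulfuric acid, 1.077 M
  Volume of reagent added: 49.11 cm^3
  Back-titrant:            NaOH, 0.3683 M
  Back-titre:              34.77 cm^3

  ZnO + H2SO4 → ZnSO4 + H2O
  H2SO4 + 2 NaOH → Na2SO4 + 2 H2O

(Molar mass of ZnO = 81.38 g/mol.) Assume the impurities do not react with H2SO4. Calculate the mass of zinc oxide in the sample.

n(H2SO4) added = 0.04911 × 1.077 = 0.05289 mol
n(NaOH) used in back-titration = 0.03477 × 0.3683 = 0.01281 mol
From the 1:2 ratio, n(H2SO4) left over = 1/2 × 0.01281 = 6.403 × 10^-3 mol
n(H2SO4) consumed by analyte = 0.05289 − 6.403 × 10^-3 = 0.04649 mol
n(ZnO) = 0.04649 mol (1:1 ratio)
mass of ZnO = 0.04649 × 81.38 = 3.783 g

3.783 g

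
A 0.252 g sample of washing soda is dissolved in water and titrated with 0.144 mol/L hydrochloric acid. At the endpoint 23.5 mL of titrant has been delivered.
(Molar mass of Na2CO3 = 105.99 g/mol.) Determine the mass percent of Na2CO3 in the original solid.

71.2 %

Na2CO3 + 2 HCl → 2 NaCl + H2O + CO2
n(HCl) = 0.0235 L × 0.144 mol/L = 3.38 × 10^-3 mol
From the 1:2 ratio, n(Na2CO3) = 1/2 × 3.38 × 10^-3 = 1.69 × 10^-3 mol
mass of Na2CO3 = 1.69 × 10^-3 × 105.99 g/mol = 0.179 g
% Na2CO3 = 0.179 / 0.252 × 100 = 71.2 %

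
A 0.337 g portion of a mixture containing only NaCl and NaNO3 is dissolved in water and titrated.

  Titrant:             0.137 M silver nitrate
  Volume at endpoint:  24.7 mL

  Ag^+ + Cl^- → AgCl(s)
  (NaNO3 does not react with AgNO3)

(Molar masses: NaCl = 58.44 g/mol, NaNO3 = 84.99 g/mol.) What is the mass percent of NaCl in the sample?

n(AgNO3) = 0.0247 × 0.137 = 3.38 × 10^-3 mol
Let x = n(NaCl), y = n(NaNO3).
Titrant: 1x = 3.38 × 10^-3;  mass: 58.44x + 84.99y = 0.337
Solving, x = 3.38 × 10^-3 mol, y = 1.64 × 10^-3 mol
mass of NaCl = 3.38 × 10^-3 × 58.44 = 0.198 g
% NaCl = 0.198 / 0.337 × 100 = 58.7 %

58.7 %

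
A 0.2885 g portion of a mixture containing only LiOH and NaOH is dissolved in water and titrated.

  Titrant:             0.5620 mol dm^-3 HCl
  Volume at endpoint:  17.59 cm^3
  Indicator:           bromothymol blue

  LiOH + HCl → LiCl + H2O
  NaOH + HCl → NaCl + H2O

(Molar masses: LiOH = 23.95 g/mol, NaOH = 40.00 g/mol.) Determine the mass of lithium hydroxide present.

n(HCl) = 0.01759 × 0.5620 = 9.886 × 10^-3 mol
Let x = n(LiOH), y = n(NaOH).
Titrant: 1x + 1y = 9.886 × 10^-3;  mass: 23.95x + 40.00y = 0.2885
Solving, x = 6.662 × 10^-3 mol, y = 3.224 × 10^-3 mol
mass of LiOH = 6.662 × 10^-3 × 23.95 = 0.1596 g

0.1596 g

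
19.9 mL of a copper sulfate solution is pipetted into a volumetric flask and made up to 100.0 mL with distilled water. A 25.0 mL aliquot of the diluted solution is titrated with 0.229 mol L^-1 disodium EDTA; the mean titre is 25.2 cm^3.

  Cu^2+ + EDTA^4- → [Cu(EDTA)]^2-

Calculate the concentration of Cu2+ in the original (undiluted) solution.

1.16 mol/L

n(EDTA) = 0.0252 × 0.229 = 5.77 × 10^-3 mol
n(Cu2+) in the aliquot = 5.77 × 10^-3 mol (1:1 ratio)
[Cu2+]_dilute = 5.77 × 10^-3 / 0.0250 = 0.231 mol/L
Dilution factor = 100.0 / 19.9 = 5.025
[Cu2+]_stock = 0.231 × 5.025 = 1.16 mol/L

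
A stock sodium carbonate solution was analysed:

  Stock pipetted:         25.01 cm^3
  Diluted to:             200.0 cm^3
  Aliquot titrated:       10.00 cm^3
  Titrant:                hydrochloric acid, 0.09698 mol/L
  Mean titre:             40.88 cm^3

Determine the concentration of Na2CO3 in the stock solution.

Na2CO3 + 2 HCl → 2 NaCl + H2O + CO2
n(HCl) = 0.04088 × 0.09698 = 3.965 × 10^-3 mol
From the 1:2 ratio, n(Na2CO3) in the aliquot = 1/2 × 3.965 × 10^-3 = 1.982 × 10^-3 mol
[Na2CO3]_dilute = 1.982 × 10^-3 / 0.01000 = 0.1982 mol/L
Dilution factor = 200.0 / 25.01 = 7.997
[Na2CO3]_stock = 0.1982 × 7.997 = 1.585 mol/L

1.585 mol/L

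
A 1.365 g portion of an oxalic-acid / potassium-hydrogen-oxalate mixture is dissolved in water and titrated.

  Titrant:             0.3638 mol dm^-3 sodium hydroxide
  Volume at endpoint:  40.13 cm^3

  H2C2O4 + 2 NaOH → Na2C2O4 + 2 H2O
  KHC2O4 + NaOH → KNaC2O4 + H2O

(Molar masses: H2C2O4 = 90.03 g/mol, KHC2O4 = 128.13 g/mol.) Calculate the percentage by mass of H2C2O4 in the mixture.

n(NaOH) = 0.04013 × 0.3638 = 0.01460 mol
Let x = n(H2C2O4), y = n(KHC2O4).
Titrant: 2x + 1y = 0.01460;  mass: 90.03x + 128.13y = 1.365
Solving, x = 3.042 × 10^-3 mol, y = 8.516 × 10^-3 mol
mass of H2C2O4 = 3.042 × 10^-3 × 90.03 = 0.2738 g
% H2C2O4 = 0.2738 / 1.365 × 100 = 20.06 %

20.06 %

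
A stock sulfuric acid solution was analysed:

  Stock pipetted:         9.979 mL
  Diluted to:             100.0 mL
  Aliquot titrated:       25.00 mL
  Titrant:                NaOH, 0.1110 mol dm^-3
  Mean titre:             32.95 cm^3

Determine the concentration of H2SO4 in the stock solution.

0.7330 mol/L

H2SO4 + 2 NaOH → Na2SO4 + 2 H2O
n(NaOH) = 0.03295 × 0.1110 = 3.657 × 10^-3 mol
From the 1:2 ratio, n(H2SO4) in the aliquot = 1/2 × 3.657 × 10^-3 = 1.829 × 10^-3 mol
[H2SO4]_dilute = 1.829 × 10^-3 / 0.02500 = 0.07315 mol/L
Dilution factor = 100.0 / 9.979 = 10.02
[H2SO4]_stock = 0.07315 × 10.02 = 0.7330 mol/L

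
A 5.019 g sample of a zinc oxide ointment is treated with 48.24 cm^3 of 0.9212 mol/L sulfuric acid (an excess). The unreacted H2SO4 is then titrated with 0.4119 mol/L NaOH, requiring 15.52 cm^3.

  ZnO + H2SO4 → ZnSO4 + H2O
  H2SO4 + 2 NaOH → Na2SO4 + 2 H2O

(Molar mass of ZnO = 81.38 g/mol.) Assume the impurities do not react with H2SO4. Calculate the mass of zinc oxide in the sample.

3.356 g

n(H2SO4) added = 0.04824 × 0.9212 = 0.04444 mol
n(NaOH) used in back-titration = 0.01552 × 0.4119 = 6.393 × 10^-3 mol
From the 1:2 ratio, n(H2SO4) left over = 1/2 × 6.393 × 10^-3 = 3.196 × 10^-3 mol
n(H2SO4) consumed by analyte = 0.04444 − 3.196 × 10^-3 = 0.04124 mol
n(ZnO) = 0.04124 mol (1:1 ratio)
mass of ZnO = 0.04124 × 81.38 = 3.356 g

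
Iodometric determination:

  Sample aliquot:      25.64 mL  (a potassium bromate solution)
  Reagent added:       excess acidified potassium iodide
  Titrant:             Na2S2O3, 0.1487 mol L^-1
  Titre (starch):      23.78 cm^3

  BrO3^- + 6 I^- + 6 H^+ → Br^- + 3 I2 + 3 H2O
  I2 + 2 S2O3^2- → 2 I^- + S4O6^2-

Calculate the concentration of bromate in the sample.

0.02299 mol/L

n(S2O3^2-) = 0.02378 × 0.1487 = 3.536 × 10^-3 mol
n(I2) = n(S2O3^2-)/2 = 1.768 × 10^-3 mol
From the 1:3 ratio, n(BrO3^-) in the aliquot = 1/3 × 1.768 × 10^-3 = 5.893 × 10^-4 mol
[BrO3^-] = 5.893 × 10^-4 / 0.02564 = 0.02299 mol/L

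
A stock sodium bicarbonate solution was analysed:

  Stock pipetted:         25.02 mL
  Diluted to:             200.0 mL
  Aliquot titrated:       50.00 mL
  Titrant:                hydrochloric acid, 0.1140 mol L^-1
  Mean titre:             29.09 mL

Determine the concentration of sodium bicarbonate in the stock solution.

NaHCO3 + HCl → NaCl + H2O + CO2
n(HCl) = 0.02909 × 0.1140 = 3.316 × 10^-3 mol
n(NaHCO3) in the aliquot = 3.316 × 10^-3 mol (1:1 ratio)
[NaHCO3]_dilute = 3.316 × 10^-3 / 0.05000 = 0.06633 mol/L
Dilution factor = 200.0 / 25.02 = 7.994
[NaHCO3]_stock = 0.06633 × 7.994 = 0.5302 mol/L

0.5302 mol/L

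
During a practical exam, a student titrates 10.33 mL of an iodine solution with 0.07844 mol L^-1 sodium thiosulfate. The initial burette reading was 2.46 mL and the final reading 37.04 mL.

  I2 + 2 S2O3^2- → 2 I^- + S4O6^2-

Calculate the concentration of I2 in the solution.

0.1313 mol/L

n(Na2S2O3) = 0.03458 L × 0.07844 mol/L = 2.712 × 10^-3 mol
From the 1:2 mole ratio, n(I2) = 1/2 × 2.712 × 10^-3 = 1.356 × 10^-3 mol
[I2] = 1.356 × 10^-3 mol / 0.01033 L = 0.1313 mol/L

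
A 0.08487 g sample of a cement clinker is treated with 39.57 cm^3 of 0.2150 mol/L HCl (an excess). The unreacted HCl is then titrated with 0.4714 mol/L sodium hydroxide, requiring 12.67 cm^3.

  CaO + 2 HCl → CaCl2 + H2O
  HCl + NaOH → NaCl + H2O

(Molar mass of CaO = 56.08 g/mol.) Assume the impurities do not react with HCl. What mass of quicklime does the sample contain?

n(HCl) added = 0.03957 × 0.2150 = 8.508 × 10^-3 mol
n(NaOH) used in back-titration = 0.01267 × 0.4714 = 5.973 × 10^-3 mol
n(HCl) left over = 5.973 × 10^-3 mol (1:1 ratio)
n(HCl) consumed by analyte = 8.508 × 10^-3 − 5.973 × 10^-3 = 2.535 × 10^-3 mol
From the 1:2 ratio, n(CaO) = 1/2 × 2.535 × 10^-3 = 1.267 × 10^-3 mol
mass of CaO = 1.267 × 10^-3 × 56.08 = 0.07108 g

0.07108 g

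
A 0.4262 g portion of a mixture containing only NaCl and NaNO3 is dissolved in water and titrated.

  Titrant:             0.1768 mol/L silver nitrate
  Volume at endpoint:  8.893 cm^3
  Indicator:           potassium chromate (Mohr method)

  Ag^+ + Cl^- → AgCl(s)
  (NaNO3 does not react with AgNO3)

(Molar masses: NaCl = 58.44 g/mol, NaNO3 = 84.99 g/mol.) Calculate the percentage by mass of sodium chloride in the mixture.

n(AgNO3) = 0.008893 × 0.1768 = 1.572 × 10^-3 mol
Let x = n(NaCl), y = n(NaNO3).
Titrant: 1x = 1.572 × 10^-3;  mass: 58.44x + 84.99y = 0.4262
Solving, x = 1.572 × 10^-3 mol, y = 3.934 × 10^-3 mol
mass of NaCl = 1.572 × 10^-3 × 58.44 = 0.09188 g
% NaCl = 0.09188 / 0.4262 × 100 = 21.56 %

21.56 %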